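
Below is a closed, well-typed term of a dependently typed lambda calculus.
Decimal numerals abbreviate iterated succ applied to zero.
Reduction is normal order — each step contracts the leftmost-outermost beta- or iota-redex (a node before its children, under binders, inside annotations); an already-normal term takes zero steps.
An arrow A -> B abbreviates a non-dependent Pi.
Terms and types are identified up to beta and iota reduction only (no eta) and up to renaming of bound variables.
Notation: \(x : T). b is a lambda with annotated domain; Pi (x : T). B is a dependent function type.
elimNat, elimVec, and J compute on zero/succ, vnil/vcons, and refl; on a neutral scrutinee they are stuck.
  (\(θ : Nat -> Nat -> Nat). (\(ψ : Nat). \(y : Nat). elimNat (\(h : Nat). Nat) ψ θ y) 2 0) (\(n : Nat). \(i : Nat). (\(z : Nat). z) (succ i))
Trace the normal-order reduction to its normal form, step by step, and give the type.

normal-order reduction:
  (\(θ : Nat -> Nat -> Nat). (\(ψ : Nat). \(y : Nat). elimNat (\(h : Nat). Nat) ψ θ y) 2 0) (\(n : Nat). \(i : Nat). (\(z : Nat). z) (succ i))
  ~> (\(θ : Nat). \(ψ : Nat). elimNat (\(y : Nat). Nat) θ (\(h : Nat). \(n : Nat). (\(i : Nat). i) (succ n)) ψ) 2 0
  ~> (\(θ : Nat). elimNat (\(ψ : Nat). Nat) 2 (\(y : Nat). \(h : Nat). (\(n : Nat). n) (succ h)) θ) 0
  ~> elimNat (\(θ : Nat). Nat) 2 (\(ψ : Nat). \(y : Nat). (\(h : Nat). h) (succ y)) 0
  ~> 2
inferred type:
  Nat


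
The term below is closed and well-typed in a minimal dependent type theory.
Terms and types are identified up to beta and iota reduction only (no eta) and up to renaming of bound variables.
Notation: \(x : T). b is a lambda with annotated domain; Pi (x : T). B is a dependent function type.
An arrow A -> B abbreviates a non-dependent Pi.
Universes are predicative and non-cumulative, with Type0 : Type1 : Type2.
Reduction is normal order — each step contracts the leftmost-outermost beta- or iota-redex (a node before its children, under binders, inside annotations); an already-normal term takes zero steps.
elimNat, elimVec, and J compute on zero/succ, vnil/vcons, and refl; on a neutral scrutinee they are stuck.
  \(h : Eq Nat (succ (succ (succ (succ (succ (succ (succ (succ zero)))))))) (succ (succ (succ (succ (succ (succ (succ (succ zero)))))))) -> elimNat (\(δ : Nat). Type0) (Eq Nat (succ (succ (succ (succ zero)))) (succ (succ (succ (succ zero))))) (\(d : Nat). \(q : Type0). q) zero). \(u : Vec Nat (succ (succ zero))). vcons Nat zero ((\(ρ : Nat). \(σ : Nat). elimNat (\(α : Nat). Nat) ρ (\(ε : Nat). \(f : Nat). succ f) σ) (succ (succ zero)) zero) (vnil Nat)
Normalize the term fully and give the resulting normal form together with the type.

resulting normal form:
  \(h : Eq Nat (succ (succ (succ (succ (succ (succ (succ (succ zero)))))))) (succ (succ (succ (succ (succ (succ (succ (succ zero)))))))) -> Eq Nat (succ (succ (succ (succ zero)))) (succ (succ (succ (succ zero))))). \(δ : Vec Nat (succ (succ zero))). vcons Nat zero (succ (succ zero)) (vnil Nat)
the term's type:
  (Eq Nat (succ (succ (succ (succ (succ (succ (succ (succ zero)))))))) (succ (succ (succ (succ (succ (succ (succ (succ zero)))))))) -> Eq Nat (succ (succ (succ (succ zero)))) (succ (succ (succ (succ zero))))) -> Vec Nat (succ (succ zero)) -> Vec Nat (succ zero)
observation: 4 normal-order steps separate the term from its normal form.


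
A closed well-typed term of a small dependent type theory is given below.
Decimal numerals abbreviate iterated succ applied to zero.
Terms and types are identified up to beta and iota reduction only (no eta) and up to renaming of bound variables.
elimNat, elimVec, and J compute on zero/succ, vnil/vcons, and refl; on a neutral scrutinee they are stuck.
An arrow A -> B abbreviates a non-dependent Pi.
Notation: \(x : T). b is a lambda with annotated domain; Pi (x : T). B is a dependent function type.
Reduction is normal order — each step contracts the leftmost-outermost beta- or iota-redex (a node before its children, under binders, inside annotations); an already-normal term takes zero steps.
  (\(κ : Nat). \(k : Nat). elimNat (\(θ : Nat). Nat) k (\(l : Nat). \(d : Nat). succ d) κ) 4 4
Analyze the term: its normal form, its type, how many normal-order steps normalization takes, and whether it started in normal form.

resulting normal form:
  8
type:
  Nat
steps to reach normal form (normal order): 15
term was already normal: no
first redex: a beta-redex


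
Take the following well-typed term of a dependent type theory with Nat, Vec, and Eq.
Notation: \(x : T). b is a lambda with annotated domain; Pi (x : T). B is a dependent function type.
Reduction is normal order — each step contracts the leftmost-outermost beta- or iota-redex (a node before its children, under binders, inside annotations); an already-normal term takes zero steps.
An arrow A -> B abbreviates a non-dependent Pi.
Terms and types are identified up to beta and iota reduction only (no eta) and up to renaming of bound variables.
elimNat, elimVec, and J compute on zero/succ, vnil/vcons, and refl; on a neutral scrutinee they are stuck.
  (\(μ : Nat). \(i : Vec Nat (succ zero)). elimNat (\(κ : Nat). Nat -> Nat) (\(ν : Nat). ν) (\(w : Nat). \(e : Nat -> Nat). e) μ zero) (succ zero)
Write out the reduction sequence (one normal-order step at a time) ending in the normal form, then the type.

reduction (normal order):
  (\(μ : Nat). \(i : Vec Nat (succ zero)). elimNat (\(κ : Nat). Nat -> Nat) (\(ν : Nat). ν) (\(w : Nat). \(e : Nat -> Nat). e) μ zero) (succ zero)
  ~> \(μ : Vec Nat (succ zero)). elimNat (\(i : Nat). Nat -> Nat) (\(κ : Nat). κ) (\(ν : Nat). \(w : Nat -> Nat). w) (succ zero) zero
  ~> \(μ : Vec Nat (succ zero)). (\(i : Nat). \(κ : Nat -> Nat). κ) zero (elimNat (\(ν : Nat). Nat -> Nat) (\(w : Nat). w) (\(e : Nat). \(j : Nat -> Nat). j) zero) zero
  ~> \(μ : Vec Nat (succ zero)). (\(i : Nat -> Nat). i) (elimNat (\(κ : Nat). Nat -> Nat) (\(ν : Nat). ν) (\(w : Nat). \(e : Nat -> Nat). e) zero) zero
  ~> \(μ : Vec Nat (succ zero)). elimNat (\(i : Nat). Nat -> Nat) (\(κ : Nat). κ) (\(ν : Nat). \(w : Nat -> Nat). w) zero zero
  ~> \(μ : Vec Nat (succ zero)). (\(i : Nat). i) zero
  ~> \(μ : Vec Nat (succ zero)). zero
inferred type:
  Vec Nat (succ zero) -> Nat


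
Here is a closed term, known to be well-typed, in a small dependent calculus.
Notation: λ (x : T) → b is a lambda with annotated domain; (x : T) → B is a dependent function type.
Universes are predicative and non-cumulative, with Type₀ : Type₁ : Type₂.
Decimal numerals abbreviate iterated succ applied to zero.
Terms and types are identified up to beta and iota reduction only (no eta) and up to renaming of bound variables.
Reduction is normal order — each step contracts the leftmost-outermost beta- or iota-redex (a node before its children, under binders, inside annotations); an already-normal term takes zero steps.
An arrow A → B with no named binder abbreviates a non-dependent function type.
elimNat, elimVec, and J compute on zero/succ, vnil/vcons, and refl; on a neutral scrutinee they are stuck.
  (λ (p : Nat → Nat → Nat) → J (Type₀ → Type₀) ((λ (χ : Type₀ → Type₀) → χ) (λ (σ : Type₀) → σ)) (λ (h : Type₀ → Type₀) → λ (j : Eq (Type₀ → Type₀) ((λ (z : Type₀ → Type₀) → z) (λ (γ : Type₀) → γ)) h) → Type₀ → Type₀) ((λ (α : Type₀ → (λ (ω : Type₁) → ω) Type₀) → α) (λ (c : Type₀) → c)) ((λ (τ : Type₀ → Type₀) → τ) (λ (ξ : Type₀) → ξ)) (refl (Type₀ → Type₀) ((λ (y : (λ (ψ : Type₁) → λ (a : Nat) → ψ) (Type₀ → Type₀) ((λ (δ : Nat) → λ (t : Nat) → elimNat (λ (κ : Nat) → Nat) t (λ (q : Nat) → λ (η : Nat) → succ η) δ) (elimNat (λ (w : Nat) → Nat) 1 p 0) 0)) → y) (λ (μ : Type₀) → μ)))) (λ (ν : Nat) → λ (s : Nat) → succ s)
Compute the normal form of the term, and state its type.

normal form:
  λ (p : Type₀) → p
type:
  Type₀ → Type₀
observation: 3 normal-order steps separate the term from its normal form.


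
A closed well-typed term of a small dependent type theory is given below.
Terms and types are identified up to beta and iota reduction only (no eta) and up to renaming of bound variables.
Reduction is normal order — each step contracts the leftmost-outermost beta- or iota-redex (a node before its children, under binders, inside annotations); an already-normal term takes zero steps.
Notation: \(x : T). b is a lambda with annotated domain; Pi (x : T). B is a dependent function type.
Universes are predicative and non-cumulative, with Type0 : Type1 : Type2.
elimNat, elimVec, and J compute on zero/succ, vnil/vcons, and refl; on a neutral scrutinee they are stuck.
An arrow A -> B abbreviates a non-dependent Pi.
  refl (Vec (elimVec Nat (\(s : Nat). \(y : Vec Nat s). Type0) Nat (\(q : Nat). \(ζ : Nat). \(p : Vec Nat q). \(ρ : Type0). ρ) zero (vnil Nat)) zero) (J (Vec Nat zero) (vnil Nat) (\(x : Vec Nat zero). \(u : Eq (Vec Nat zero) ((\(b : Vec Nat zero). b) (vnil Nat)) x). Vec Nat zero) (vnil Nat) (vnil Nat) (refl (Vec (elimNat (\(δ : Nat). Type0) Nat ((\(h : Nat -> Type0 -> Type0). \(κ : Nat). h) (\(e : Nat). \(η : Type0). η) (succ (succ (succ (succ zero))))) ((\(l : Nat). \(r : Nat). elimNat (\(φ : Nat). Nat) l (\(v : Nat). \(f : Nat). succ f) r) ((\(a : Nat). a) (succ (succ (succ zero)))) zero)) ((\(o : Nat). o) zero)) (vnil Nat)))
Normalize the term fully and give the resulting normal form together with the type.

reduced normal form:
  refl (Vec Nat zero) (vnil Nat)
type:
  Eq (Vec Nat zero) (vnil Nat) (vnil Nat)
observation: the first redex contracted is an elimVec iota-redex; the normal form is reached in 2 normal-order steps.


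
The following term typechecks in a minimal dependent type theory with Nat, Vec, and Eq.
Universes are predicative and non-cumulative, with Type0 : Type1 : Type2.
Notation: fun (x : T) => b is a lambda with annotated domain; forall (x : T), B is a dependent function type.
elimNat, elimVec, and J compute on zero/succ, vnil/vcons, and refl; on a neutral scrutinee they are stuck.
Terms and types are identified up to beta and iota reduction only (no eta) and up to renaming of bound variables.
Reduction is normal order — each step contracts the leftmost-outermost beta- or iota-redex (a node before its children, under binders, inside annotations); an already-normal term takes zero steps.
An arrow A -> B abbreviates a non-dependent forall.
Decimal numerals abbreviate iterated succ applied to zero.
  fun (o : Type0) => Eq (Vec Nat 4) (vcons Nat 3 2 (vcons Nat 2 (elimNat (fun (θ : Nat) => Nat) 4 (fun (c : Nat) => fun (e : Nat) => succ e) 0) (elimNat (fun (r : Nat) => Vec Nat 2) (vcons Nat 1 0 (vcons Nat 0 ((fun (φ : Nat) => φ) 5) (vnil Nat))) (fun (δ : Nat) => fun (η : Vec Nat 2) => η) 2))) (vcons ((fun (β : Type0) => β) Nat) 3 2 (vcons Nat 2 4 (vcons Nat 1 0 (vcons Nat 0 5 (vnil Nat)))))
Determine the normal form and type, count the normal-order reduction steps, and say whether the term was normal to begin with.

reduced normal form:
  fun (o : Type0) => Eq (Vec Nat 4) (vcons Nat 3 2 (vcons Nat 2 4 (vcons Nat 1 0 (vcons Nat 0 5 (vnil Nat))))) (vcons Nat 3 2 (vcons Nat 2 4 (vcons Nat 1 0 (vcons Nat 0 5 (vnil Nat)))))
type:
  Type0 -> Type0
reduction steps (normal order): 10
already normal: no
first redex: an elimNat iota-redex


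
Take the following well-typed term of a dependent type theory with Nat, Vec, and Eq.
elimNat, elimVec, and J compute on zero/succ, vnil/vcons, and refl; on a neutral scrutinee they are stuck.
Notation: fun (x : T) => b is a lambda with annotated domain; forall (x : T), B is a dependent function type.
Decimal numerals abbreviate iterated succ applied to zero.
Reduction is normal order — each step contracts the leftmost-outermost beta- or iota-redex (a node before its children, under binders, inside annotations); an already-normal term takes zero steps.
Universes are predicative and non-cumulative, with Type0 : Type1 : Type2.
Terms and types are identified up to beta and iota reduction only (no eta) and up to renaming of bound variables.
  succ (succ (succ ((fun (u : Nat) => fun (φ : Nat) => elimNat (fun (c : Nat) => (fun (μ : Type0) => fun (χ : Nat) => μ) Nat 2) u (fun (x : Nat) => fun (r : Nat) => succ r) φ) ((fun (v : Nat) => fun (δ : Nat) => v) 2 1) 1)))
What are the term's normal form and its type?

resulting normal form:
  6
type:
  Nat
observation: contracting a beta-redex first, the term normalizes in 8 steps.


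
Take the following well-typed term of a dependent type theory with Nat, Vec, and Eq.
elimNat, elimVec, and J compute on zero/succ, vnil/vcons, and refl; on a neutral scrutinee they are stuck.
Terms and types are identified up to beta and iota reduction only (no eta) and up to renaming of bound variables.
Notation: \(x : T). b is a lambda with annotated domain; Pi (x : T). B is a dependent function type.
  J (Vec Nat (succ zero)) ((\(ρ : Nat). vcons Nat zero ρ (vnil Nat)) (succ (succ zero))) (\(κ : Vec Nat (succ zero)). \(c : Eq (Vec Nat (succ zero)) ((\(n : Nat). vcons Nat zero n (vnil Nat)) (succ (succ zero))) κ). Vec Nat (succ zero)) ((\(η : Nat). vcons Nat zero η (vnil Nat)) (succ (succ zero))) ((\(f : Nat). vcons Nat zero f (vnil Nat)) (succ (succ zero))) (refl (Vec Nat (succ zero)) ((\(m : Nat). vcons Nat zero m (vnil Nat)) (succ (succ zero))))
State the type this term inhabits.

type:
  Vec Nat (succ zero)


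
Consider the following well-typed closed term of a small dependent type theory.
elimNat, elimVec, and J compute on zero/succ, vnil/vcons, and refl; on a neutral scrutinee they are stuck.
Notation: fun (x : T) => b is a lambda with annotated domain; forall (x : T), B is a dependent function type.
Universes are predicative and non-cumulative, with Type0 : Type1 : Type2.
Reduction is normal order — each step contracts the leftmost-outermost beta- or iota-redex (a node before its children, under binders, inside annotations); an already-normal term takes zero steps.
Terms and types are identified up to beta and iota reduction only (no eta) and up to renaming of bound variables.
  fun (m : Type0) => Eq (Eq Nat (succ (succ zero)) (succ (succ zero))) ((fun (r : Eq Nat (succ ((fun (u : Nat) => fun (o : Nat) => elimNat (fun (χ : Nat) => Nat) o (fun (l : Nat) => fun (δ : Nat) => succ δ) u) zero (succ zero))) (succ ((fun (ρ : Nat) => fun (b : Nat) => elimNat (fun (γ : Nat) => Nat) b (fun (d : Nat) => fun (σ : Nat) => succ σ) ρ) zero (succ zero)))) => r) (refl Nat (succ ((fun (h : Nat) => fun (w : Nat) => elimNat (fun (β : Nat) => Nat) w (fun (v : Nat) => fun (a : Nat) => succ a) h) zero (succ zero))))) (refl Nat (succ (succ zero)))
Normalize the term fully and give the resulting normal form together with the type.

normal form:
  fun (m : Type0) => Eq (Eq Nat (succ (succ zero)) (succ (succ zero))) (refl Nat (succ (succ zero))) (refl Nat (succ (succ zero)))
inferred type:
  forall (m : Type0), Type0
observation: 4 normal-order steps separate the term from its normal form.


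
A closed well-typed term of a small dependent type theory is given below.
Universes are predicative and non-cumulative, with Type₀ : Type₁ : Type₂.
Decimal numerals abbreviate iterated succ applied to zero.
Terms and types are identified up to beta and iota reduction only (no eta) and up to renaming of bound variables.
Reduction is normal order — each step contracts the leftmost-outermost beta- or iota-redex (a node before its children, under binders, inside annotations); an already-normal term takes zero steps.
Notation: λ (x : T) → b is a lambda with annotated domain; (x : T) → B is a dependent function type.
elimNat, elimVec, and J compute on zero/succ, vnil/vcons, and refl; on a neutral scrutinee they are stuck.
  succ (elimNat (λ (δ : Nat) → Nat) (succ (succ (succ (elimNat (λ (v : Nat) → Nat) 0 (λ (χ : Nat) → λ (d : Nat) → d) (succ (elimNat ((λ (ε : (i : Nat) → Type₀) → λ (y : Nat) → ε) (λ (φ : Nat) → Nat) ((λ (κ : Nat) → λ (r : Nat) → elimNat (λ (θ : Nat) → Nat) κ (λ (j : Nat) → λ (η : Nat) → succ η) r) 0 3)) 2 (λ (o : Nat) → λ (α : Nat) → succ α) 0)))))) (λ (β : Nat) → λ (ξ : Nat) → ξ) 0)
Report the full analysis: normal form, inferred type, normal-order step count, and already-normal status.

reduced normal form:
  4
type:
  Nat
steps to reach normal form (normal order): 12
term was already normal: no
first contracted redex: an elimNat iota-redex


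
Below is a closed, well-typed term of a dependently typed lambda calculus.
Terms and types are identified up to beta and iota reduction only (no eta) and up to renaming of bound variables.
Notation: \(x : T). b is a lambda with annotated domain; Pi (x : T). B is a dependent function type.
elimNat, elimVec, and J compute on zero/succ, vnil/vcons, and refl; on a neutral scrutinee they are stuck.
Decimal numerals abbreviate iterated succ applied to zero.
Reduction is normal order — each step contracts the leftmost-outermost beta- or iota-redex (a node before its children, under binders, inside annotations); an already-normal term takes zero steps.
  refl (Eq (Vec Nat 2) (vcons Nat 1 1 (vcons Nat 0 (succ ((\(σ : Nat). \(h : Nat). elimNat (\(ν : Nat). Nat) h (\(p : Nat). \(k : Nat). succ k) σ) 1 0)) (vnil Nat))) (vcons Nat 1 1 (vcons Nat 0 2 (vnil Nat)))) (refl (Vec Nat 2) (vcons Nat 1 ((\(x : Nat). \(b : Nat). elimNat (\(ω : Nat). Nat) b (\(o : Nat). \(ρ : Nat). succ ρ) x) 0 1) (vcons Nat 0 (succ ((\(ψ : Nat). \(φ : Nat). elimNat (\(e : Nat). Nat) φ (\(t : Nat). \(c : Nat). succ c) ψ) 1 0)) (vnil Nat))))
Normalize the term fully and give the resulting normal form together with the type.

normal form:
  refl (Eq (Vec Nat 2) (vcons Nat 1 1 (vcons Nat 0 2 (vnil Nat))) (vcons Nat 1 1 (vcons Nat 0 2 (vnil Nat)))) (refl (Vec Nat 2) (vcons Nat 1 1 (vcons Nat 0 2 (vnil Nat))))
the term's type:
  Eq (Eq (Vec Nat 2) (vcons Nat 1 1 (vcons Nat 0 2 (vnil Nat))) (vcons Nat 1 1 (vcons Nat 0 2 (vnil Nat)))) (refl (Vec Nat 2) (vcons Nat 1 1 (vcons Nat 0 2 (vnil Nat)))) (refl (Vec Nat 2) (vcons Nat 1 1 (vcons Nat 0 2 (vnil Nat))))
observation: 15 normal-order steps separate the term from its normal form.


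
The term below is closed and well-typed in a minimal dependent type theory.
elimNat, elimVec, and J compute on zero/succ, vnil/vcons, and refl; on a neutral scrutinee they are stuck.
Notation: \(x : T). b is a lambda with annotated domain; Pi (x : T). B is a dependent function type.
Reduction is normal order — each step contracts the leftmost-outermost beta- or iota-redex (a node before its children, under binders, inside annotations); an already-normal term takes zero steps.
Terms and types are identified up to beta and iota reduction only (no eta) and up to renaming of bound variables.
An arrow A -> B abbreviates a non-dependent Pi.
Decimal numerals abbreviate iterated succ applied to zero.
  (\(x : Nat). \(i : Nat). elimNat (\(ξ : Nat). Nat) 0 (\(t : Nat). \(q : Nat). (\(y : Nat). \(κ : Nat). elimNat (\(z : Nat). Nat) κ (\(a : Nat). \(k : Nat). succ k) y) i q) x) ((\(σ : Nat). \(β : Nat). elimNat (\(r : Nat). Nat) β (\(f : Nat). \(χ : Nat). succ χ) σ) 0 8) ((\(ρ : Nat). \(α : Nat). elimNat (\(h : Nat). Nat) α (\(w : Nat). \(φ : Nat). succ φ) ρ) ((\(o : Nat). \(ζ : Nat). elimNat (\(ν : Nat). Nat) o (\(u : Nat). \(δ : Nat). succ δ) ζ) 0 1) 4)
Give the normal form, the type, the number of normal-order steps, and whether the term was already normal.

normal form:
  40
the term's type:
  Nat
steps to reach normal form (normal order): 60
already normal: no
first redex: a beta-redex


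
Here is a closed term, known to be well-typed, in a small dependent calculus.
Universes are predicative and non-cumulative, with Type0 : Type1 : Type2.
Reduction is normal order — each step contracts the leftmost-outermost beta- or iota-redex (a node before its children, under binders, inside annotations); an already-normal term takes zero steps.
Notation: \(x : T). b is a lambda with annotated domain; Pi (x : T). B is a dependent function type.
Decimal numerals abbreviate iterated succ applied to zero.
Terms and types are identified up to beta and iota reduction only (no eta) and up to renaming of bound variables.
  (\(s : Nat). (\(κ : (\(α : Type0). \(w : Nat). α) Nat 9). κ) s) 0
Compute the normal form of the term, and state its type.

resulting normal form:
  0
the term's type:
  Nat


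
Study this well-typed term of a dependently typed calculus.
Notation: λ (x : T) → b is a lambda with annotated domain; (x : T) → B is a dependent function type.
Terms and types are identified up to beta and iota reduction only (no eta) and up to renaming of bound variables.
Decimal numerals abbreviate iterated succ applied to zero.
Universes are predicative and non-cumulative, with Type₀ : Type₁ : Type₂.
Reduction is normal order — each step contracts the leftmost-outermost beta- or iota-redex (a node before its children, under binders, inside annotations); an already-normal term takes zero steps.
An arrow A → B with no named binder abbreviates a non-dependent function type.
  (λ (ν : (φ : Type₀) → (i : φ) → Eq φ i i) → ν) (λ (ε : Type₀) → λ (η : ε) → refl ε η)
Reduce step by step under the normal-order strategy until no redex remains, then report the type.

reduction (normal order):
  (λ (ν : (φ : Type₀) → (i : φ) → Eq φ i i) → ν) (λ (ε : Type₀) → λ (η : ε) → refl ε η)
  ~> λ (ν : Type₀) → λ (φ : ν) → refl ν φ
the term's type:
  (ν : Type₀) → (φ : ν) → Eq ν φ φ


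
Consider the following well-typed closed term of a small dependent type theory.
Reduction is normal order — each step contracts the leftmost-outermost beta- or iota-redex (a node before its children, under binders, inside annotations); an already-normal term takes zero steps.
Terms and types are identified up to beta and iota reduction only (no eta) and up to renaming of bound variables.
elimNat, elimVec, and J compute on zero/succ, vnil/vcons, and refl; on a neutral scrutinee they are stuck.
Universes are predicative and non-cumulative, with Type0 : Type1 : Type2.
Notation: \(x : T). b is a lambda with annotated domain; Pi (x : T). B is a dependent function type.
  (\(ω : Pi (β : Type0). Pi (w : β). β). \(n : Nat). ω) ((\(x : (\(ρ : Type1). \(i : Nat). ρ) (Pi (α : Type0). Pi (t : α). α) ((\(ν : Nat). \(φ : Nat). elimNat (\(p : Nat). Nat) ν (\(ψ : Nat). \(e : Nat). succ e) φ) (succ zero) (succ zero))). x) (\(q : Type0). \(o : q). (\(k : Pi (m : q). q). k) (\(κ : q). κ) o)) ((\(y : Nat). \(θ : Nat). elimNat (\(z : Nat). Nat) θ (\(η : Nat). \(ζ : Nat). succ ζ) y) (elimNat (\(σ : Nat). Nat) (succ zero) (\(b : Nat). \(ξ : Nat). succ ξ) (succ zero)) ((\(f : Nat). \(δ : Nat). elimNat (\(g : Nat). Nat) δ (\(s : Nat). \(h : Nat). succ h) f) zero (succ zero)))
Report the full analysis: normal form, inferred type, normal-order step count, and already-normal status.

reduced normal form:
  \(ω : Type0). \(β : ω). β
inferred type:
  Pi (ω : Type0). Pi (β : ω). ω
normal-order step count: 5
term was already normal: no
first redex: a beta-redex


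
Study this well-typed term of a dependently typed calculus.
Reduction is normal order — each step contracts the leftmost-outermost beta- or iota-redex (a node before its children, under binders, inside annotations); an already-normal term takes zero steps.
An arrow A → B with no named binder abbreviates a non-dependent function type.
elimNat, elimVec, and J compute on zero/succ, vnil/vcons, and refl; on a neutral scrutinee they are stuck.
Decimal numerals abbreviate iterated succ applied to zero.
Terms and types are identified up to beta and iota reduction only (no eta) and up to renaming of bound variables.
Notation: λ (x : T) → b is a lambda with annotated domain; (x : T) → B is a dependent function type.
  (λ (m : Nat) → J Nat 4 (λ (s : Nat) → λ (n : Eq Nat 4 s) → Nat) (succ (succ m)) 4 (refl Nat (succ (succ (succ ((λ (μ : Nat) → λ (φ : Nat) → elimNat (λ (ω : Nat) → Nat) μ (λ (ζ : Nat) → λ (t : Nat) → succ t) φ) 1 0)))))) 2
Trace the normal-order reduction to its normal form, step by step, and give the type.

normal-order reduction:
  (λ (m : Nat) → J Nat 4 (λ (s : Nat) → λ (n : Eq Nat 4 s) → Nat) (succ (succ m)) 4 (refl Nat (succ (succ (succ ((λ (μ : Nat) → λ (φ : Nat) → elimNat (λ (ω : Nat) → Nat) μ (λ (ζ : Nat) → λ (t : Nat) → succ t) φ) 1 0)))))) 2
  ~> J Nat 4 (λ (m : Nat) → λ (s : Eq Nat 4 m) → Nat) 4 4 (refl Nat (succ (succ (succ ((λ (n : Nat) → λ (μ : Nat) → elimNat (λ (φ : Nat) → Nat) n (λ (ω : Nat) → λ (ζ : Nat) → succ ζ) μ) 1 0)))))
  ~> 4
the term's type:
  Nat


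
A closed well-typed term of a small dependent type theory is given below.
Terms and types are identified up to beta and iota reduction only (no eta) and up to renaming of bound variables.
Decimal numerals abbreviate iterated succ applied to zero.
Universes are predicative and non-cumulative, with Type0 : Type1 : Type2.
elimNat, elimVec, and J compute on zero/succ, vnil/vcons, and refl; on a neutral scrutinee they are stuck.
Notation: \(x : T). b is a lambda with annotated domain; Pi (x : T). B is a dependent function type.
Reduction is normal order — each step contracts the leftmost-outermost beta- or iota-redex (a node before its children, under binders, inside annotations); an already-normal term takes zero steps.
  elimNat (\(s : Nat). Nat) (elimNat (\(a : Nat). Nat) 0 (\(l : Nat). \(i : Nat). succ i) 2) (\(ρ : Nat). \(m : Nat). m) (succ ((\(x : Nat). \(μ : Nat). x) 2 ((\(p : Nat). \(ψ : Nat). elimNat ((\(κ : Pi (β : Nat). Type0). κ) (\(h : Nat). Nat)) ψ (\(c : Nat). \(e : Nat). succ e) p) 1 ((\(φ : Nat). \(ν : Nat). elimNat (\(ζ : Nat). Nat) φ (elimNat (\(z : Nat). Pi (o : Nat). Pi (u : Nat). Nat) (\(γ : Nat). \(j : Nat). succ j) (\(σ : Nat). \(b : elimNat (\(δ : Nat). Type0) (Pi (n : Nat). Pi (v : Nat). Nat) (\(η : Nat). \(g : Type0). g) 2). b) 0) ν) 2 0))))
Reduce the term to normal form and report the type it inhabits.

reduced normal form:
  2
type:
  Nat
observation: normalization takes exactly 19 steps under the normal-order strategy.


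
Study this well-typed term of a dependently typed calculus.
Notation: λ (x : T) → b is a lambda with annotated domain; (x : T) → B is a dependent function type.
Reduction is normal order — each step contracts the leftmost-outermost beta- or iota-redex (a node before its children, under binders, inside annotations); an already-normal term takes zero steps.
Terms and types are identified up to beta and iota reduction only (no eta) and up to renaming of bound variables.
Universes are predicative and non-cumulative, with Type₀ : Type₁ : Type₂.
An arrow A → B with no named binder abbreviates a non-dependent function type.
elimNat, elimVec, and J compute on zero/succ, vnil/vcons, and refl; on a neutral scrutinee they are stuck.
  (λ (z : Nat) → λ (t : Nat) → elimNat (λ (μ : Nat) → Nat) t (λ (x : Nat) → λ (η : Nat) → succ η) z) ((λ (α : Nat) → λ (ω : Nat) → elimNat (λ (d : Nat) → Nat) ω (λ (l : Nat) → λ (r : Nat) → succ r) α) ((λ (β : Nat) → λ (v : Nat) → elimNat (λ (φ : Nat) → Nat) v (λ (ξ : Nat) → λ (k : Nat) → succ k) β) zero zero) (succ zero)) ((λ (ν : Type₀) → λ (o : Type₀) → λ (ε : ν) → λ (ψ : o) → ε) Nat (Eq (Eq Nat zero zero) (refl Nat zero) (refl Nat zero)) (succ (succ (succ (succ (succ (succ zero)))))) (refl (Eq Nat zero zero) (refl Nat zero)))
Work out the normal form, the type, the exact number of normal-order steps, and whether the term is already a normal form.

normal form:
  succ (succ (succ (succ (succ (succ (succ zero))))))
type:
  Nat
reduction steps (normal order): 16
term was already normal: no
first redex: a beta-redex


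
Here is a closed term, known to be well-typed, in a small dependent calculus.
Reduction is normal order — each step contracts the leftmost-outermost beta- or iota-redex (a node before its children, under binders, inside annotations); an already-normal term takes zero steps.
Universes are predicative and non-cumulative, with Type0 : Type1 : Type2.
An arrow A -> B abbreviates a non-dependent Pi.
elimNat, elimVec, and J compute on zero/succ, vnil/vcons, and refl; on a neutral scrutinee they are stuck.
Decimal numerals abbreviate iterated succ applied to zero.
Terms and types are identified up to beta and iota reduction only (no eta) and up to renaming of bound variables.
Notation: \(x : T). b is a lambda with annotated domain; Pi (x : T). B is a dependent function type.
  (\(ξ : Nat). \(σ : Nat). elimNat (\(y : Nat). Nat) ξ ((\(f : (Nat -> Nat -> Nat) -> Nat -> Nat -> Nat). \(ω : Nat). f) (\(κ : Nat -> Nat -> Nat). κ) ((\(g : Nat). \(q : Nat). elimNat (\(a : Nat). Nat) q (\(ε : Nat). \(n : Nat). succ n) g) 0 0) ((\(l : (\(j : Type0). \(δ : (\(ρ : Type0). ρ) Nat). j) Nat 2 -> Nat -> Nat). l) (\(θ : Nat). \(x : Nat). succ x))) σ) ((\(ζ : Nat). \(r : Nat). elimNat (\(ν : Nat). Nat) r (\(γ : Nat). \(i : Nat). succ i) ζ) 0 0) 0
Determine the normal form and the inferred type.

resulting normal form:
  0
type:
  Nat
observation: the leftmost-outermost redex is a beta-redex, and normalization takes 6 steps.


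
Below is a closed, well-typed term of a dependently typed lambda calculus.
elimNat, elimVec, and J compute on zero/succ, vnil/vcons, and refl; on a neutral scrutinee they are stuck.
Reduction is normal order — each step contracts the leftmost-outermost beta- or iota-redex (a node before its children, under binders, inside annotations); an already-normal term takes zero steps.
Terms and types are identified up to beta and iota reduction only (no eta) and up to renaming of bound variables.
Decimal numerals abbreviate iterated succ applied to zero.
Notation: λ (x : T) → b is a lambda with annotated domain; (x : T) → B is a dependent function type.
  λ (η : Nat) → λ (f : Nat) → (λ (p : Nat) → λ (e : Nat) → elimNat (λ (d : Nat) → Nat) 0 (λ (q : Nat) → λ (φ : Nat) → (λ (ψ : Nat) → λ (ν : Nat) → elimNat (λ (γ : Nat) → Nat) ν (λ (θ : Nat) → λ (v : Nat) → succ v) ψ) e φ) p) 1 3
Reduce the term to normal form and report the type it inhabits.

reduced normal form:
  λ (η : Nat) → λ (f : Nat) → 3
inferred type:
  (η : Nat) → (f : Nat) → Nat


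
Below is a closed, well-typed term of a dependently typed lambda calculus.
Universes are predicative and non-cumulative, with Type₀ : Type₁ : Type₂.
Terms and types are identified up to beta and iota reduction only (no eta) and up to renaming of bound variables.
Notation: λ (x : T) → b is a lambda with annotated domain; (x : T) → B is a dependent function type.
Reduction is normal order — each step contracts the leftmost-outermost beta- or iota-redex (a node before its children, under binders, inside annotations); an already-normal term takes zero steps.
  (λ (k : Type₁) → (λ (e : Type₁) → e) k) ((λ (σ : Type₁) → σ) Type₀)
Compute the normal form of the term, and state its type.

resulting normal form:
  Type₀
type:
  Type₁
observation: the term reaches its normal form after 3 normal-order steps.


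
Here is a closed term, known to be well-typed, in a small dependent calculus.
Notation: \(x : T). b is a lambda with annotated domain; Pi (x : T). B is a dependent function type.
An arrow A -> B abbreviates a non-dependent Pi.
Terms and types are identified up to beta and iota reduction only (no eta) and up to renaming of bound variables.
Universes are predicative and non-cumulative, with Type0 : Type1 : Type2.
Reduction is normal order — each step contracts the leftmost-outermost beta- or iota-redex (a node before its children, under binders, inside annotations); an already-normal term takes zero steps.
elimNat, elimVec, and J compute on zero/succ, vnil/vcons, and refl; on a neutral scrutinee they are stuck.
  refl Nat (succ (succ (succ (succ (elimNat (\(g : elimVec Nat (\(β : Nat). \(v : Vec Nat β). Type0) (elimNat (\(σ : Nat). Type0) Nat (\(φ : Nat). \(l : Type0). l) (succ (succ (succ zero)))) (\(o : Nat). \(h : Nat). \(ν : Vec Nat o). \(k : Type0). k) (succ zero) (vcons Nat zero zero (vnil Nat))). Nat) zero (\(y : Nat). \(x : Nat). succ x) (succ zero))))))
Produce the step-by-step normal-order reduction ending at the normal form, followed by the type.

normal-order reduction sequence:
  refl Nat (succ (succ (succ (succ (elimNat (\(g : elimVec Nat (\(β : Nat). \(v : Vec Nat β). Type0) (elimNat (\(σ : Nat). Type0) Nat (\(φ : Nat). \(l : Type0). l) (succ (succ (succ zero)))) (\(o : Nat). \(h : Nat). \(ν : Vec Nat o). \(k : Type0). k) (succ zero) (vcons Nat zero zero (vnil Nat))). Nat) zero (\(y : Nat). \(x : Nat). succ x) (succ zero))))))
  ~> refl Nat (succ (succ (succ (succ ((\(g : Nat). \(β : Nat). succ β) zero (elimNat (\(v : elimVec Nat (\(σ : Nat). \(φ : Vec Nat σ). Type0) (elimNat (\(l : Nat). Type0) Nat (\(o : Nat). \(h : Type0). h) (succ (succ (succ zero)))) (\(ν : Nat). \(k : Nat). \(y : Vec Nat ν). \(x : Type0). x) (succ zero) (vcons Nat zero zero (vnil Nat))). Nat) zero (\(ρ : Nat). \(e : Nat). succ e) zero))))))
  ~> refl Nat (succ (succ (succ (succ ((\(g : Nat). succ g) (elimNat (\(β : elimVec Nat (\(v : Nat). \(σ : Vec Nat v). Type0) (elimNat (\(φ : Nat). Type0) Nat (\(l : Nat). \(o : Type0). o) (succ (succ (succ zero)))) (\(h : Nat). \(ν : Nat). \(k : Vec Nat h). \(y : Type0). y) (succ zero) (vcons Nat zero zero (vnil Nat))). Nat) zero (\(x : Nat). \(ρ : Nat). succ ρ) zero))))))
  ~> refl Nat (succ (succ (succ (succ (succ (elimNat (\(g : elimVec Nat (\(β : Nat). \(v : Vec Nat β). Type0) (elimNat (\(σ : Nat). Type0) Nat (\(φ : Nat). \(l : Type0). l) (succ (succ (succ zero)))) (\(o : Nat). \(h : Nat). \(ν : Vec Nat o). \(k : Type0). k) (succ zero) (vcons Nat zero zero (vnil Nat))). Nat) zero (\(y : Nat). \(x : Nat). succ x) zero))))))
  ~> refl Nat (succ (succ (succ (succ (succ zero)))))
type:
  Eq Nat (succ (succ (succ (succ (succ zero))))) (succ (succ (succ (succ (succ zero)))))


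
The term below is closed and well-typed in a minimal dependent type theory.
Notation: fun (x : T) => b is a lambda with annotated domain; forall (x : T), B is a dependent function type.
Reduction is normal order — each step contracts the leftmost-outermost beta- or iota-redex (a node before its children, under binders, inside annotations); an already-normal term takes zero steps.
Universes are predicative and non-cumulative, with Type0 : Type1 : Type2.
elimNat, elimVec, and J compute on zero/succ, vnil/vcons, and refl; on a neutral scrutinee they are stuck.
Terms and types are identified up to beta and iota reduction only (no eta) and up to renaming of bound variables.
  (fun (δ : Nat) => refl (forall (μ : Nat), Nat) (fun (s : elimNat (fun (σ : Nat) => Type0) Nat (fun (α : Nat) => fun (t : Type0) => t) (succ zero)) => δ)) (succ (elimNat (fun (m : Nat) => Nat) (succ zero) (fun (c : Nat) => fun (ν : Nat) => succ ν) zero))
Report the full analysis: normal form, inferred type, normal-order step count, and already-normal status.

normal form:
  refl (forall (δ : Nat), Nat) (fun (μ : Nat) => succ (succ zero))
type:
  Eq (forall (δ : Nat), Nat) (fun (μ : Nat) => succ (succ zero)) (fun (s : Nat) => succ (succ zero))
normal-order step count: 6
started in normal form: no
first redex: a beta-redex


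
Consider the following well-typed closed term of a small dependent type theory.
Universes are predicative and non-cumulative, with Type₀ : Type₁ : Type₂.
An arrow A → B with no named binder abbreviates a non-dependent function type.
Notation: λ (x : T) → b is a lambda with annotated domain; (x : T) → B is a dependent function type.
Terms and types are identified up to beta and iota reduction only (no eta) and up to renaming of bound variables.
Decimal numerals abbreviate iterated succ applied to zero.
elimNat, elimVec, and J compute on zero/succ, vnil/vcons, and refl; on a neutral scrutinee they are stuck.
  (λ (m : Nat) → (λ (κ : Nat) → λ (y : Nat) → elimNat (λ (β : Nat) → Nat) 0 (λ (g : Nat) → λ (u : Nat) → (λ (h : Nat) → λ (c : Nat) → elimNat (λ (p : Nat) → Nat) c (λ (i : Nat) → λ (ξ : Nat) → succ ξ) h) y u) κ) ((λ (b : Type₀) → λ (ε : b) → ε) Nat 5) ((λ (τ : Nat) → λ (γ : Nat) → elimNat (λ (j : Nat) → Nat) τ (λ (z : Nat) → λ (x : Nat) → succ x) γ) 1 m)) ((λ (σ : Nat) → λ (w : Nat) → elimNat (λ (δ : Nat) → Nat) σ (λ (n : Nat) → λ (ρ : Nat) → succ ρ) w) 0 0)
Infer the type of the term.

type:
  Nat


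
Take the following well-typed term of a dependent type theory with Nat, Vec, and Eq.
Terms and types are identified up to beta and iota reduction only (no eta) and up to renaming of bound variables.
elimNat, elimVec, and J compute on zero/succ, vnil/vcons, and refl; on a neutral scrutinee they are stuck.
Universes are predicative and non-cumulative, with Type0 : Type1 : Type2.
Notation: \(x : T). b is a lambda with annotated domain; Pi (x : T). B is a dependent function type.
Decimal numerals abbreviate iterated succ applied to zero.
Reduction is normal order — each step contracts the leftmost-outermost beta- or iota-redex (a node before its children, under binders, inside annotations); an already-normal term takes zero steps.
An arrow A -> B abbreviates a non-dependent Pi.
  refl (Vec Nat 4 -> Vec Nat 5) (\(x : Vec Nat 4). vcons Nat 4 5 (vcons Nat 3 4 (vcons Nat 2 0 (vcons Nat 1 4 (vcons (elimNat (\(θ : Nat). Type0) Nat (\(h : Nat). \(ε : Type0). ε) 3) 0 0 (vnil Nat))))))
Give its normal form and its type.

reduced normal form:
  refl (Vec Nat 4 -> Vec Nat 5) (\(x : Vec Nat 4). vcons Nat 4 5 (vcons Nat 3 4 (vcons Nat 2 0 (vcons Nat 1 4 (vcons Nat 0 0 (vnil Nat))))))
inferred type:
  Eq (Vec Nat 4 -> Vec Nat 5) (\(x : Vec Nat 4). vcons Nat 4 5 (vcons Nat 3 4 (vcons Nat 2 0 (vcons Nat 1 4 (vcons Nat 0 0 (vnil Nat)))))) (\(θ : Vec Nat 4). vcons Nat 4 5 (vcons Nat 3 4 (vcons Nat 2 0 (vcons Nat 1 4 (vcons Nat 0 0 (vnil Nat))))))
observation: contracting an elimNat iota-redex first, the term normalizes in 10 steps.


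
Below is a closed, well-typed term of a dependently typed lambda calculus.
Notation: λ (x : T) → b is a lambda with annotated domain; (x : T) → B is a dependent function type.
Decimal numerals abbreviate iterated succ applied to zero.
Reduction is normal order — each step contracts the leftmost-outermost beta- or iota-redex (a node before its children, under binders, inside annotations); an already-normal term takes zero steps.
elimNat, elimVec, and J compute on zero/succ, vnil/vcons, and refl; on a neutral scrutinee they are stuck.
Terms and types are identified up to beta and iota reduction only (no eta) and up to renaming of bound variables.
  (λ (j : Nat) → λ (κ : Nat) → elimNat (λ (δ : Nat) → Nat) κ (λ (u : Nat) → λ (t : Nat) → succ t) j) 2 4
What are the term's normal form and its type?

normal form:
  6
inferred type:
  Nat
observation: the leftmost-outermost redex is a beta-redex, and normalization takes 9 steps.


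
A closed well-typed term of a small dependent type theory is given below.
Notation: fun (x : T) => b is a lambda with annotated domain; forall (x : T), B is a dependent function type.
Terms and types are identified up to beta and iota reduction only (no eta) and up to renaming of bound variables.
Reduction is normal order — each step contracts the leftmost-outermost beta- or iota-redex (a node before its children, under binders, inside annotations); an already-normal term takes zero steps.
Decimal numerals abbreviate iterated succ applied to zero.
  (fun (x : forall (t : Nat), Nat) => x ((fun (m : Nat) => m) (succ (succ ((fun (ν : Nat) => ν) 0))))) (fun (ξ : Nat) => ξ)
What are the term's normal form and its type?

normal form:
  2
inferred type:
  Nat
observation: the leftmost-outermost redex is a beta-redex, and normalization takes 4 steps.


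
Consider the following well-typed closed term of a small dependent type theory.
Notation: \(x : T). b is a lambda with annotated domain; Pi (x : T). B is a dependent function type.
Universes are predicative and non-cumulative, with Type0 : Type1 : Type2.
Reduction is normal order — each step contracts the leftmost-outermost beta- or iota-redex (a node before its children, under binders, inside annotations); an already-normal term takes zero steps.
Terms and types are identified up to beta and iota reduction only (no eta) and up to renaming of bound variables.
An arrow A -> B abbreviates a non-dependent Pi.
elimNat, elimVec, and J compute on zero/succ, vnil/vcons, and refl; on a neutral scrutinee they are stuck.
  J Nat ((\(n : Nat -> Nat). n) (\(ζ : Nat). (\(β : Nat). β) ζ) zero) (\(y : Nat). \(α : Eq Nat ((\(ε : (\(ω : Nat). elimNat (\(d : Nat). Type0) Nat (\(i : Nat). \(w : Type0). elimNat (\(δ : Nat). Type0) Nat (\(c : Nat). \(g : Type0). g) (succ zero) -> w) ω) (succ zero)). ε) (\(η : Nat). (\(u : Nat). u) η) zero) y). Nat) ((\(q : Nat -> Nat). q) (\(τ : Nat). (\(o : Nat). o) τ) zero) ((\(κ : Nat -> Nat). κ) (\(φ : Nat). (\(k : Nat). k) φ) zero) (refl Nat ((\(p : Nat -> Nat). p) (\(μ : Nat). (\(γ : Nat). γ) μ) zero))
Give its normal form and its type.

reduced normal form:
  zero
the term's type:
  Nat
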